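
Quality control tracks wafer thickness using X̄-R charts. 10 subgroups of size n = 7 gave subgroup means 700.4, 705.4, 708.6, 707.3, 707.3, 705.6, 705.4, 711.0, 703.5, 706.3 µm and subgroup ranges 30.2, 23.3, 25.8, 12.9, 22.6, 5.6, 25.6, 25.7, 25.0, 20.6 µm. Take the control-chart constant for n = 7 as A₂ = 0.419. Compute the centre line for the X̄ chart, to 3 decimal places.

706.080

X̄̄ = (700.4 + 705.4 + 708.6 + 707.3 + 707.3 + 705.6 + 705.4 + 711.0 + 703.5 + 706.3) / 10 = 7060.8000 / 10 = 706.0800
CL = X̄̄ = 706.0800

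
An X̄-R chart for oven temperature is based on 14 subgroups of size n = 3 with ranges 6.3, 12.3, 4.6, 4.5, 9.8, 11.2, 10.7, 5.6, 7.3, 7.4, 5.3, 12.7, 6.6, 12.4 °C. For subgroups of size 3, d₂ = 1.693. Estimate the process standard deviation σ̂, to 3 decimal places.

R̄ = (6.3 + 12.3 + 4.6 + 4.5 + 9.8 + 11.2 + 10.7 + 5.6 + 7.3 + 7.4 + 5.3 + 12.7 + 6.6 + 12.4) / 14 = 8.3357
σ̂ = R̄ / d₂ = 8.3357 / 1.693 = 4.9236

4.924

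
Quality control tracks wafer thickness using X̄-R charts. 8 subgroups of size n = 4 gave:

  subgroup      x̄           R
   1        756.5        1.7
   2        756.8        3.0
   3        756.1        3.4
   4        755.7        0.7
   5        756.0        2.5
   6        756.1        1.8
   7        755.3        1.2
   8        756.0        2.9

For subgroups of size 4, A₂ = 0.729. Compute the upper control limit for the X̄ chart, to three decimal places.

757.630

X̄̄ = (756.5 + 756.8 + 756.1 + 755.7 + 756.0 + 756.1 + 755.3 + 756.0) / 8 = 6048.5000 / 8 = 756.0625
R̄ = (1.7 + 3.0 + 3.4 + 0.7 + 2.5 + 1.8 + 1.2 + 2.9) / 8 = 17.2000 / 8 = 2.1500
UCL = X̄̄ + A₂·R̄ = 756.0625 + 0.729 × 2.1500 = 757.6299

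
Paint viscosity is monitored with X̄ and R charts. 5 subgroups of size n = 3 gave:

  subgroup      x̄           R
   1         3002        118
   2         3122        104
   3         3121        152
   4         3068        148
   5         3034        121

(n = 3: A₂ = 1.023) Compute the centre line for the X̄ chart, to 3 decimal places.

3069.400

X̄̄ = (3002 + 3122 + 3121 + 3068 + 3034) / 5 = 15347.0000 / 5 = 3069.4000
CL = X̄̄ = 3069.4000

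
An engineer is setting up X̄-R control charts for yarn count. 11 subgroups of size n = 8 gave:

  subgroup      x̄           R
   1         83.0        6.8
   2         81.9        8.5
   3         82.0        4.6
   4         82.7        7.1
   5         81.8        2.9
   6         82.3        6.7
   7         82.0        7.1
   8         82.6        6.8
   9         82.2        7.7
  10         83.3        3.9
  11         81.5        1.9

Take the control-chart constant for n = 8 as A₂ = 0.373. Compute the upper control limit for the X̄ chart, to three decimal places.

84.470

X̄̄ = (83.0 + 81.9 + 82.0 + 82.7 + 81.8 + 82.3 + 82.0 + 82.6 + 82.2 + 83.3 + 81.5) / 11 = 905.3000 / 11 = 82.3000
R̄ = (6.8 + 8.5 + 4.6 + 7.1 + 2.9 + 6.7 + 7.1 + 6.8 + 7.7 + 3.9 + 1.9) / 11 = 64.0000 / 11 = 5.8182
UCL = X̄̄ + A₂·R̄ = 82.3000 + 0.373 × 5.8182 = 84.4702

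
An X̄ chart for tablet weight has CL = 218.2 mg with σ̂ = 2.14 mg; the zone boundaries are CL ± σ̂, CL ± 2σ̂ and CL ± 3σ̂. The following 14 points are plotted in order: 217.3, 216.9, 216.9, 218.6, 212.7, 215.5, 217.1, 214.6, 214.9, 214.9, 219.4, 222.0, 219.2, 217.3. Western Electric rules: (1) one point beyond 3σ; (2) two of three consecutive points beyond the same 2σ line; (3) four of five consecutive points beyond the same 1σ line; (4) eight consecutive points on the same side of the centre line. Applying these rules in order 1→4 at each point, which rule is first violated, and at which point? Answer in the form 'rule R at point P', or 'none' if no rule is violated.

rule 3 at point 9

Zone of each point (C = within 1σ̂, B = 1σ̂–2σ̂, A = 2σ̂–3σ̂, * = beyond 3σ̂; sign = side of CL): 1:-C, 2:-C, 3:-C, 4:+C, 5:-A, 6:-B, 7:-C, 8:-B, 9:-B, 10:-B, 11:+C, 12:+B, 13:+C, 14:-C
Rule 3 (four of five consecutive points beyond the same 1σ limit) is satisfied at point 9.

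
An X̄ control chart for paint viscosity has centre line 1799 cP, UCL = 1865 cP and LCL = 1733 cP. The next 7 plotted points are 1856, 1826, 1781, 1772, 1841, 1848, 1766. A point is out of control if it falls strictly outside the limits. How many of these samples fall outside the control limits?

0

All 7 points lie within [1733, 1865].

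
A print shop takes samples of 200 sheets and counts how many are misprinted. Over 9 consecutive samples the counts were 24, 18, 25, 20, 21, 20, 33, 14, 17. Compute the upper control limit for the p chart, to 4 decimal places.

0.1721

p̄ = Σdᵢ / (k·n) = 192 / (9 × 200) = 0.10667
UCL = p̄ + 3·√(p̄(1−p̄)/n) = 0.10667 + 3 × √(0.10667×0.89333/200) = 0.10667 + 3 × 0.02183 = 0.17215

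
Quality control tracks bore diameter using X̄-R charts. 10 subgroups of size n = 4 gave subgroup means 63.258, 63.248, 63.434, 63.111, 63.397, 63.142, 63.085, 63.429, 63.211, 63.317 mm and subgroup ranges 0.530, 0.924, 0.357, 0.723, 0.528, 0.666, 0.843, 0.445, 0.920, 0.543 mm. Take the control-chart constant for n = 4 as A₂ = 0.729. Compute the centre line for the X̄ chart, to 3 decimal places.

63.263

X̄̄ = (63.258 + 63.248 + 63.434 + 63.111 + 63.397 + 63.142 + 63.085 + 63.429 + 63.211 + 63.317) / 10 = 632.6320 / 10 = 63.2632
CL = X̄̄ = 63.2632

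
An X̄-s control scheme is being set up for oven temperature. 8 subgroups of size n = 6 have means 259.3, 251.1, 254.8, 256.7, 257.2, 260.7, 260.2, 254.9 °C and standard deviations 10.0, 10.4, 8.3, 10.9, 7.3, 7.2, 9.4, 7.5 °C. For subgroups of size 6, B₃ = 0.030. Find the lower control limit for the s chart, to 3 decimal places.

s̄ = (10.0 + 10.4 + 8.3 + 10.9 + 7.3 + 7.2 + 9.4 + 7.5) / 8 = 8.8750
LCL_s = B₃·s̄ = 0.030 × 8.8750 = 0.2662

0.266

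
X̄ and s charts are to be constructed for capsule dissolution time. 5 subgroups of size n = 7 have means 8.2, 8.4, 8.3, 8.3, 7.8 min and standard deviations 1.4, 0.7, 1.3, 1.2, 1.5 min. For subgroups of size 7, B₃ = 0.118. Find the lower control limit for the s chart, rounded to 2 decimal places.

0.14

s̄ = (1.4 + 0.7 + 1.3 + 1.2 + 1.5) / 5 = 1.2200
LCL_s = B₃·s̄ = 0.118 × 1.2200 = 0.1440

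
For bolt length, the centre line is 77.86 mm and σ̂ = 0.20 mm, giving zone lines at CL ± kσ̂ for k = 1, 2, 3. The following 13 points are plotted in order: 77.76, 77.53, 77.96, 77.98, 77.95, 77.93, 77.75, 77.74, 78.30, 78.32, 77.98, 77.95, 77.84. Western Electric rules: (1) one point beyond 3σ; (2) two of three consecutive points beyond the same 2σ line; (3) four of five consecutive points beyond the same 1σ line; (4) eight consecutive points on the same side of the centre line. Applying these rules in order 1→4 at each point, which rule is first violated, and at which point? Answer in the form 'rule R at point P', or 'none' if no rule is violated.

rule 2 at point 10

Zone of each point (C = within 1σ̂, B = 1σ̂–2σ̂, A = 2σ̂–3σ̂, * = beyond 3σ̂; sign = side of CL): 1:-C, 2:-B, 3:+C, 4:+C, 5:+C, 6:+C, 7:-C, 8:-C, 9:+A, 10:+A, 11:+C, 12:+C, 13:-C
Rule 2 (two of three consecutive points beyond the same 2σ limit) is satisfied at point 10.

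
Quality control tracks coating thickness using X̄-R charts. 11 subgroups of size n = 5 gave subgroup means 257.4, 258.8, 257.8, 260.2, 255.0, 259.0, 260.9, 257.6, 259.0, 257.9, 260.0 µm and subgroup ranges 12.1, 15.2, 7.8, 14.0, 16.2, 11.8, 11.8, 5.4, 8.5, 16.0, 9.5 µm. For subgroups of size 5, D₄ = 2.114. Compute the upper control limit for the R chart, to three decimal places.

24.657

R̄ = (12.1 + 15.2 + 7.8 + 14.0 + 16.2 + 11.8 + 11.8 + 5.4 + 8.5 + 16.0 + 9.5) / 11 = 128.3000 / 11 = 11.6636
UCL_R = D₄·R̄ = 2.114 × 11.6636 = 24.6569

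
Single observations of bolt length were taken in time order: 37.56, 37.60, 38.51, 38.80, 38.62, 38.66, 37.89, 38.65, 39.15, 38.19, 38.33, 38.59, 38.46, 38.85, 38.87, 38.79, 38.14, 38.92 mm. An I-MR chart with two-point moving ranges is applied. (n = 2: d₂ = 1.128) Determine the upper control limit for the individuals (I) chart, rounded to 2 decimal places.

X̄ = (37.56 + 37.60 + 38.51 + 38.80 + 38.62 + 38.66 + 37.89 + 38.65 + 39.15 + 38.19 + 38.33 + 38.59 + 38.46 + 38.85 + 38.87 + 38.79 + 38.14 + 38.92) / 18 = 38.4767
Moving ranges: 0.04, 0.91, 0.29, 0.18, 0.04, 0.77, 0.76, 0.50, 0.96, 0.14, 0.26, 0.13, 0.39, 0.02, 0.08, 0.65, 0.78; M̄R̄ = 6.9000 / 17 = 0.4059
UCL = X̄ + 3·M̄R̄/d₂ = 38.4767 + 3 × 0.4059 / 1.128 = 39.5561

39.56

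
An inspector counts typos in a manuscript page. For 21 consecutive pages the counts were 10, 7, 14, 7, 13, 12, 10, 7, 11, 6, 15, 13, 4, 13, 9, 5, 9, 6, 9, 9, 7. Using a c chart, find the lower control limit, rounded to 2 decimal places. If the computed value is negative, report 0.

c̄ = (10 + 7 + 14 + 7 + 13 + 12 + 10 + 7 + 11 + 6 + 15 + 13 + 4 + 13 + 9 + 5 + 9 + 6 + 9 + 9 + 7) / 21 = 196 / 21 = 9.3333
LCL = c̄ − 3√c̄ = 9.3333 − 3 × 3.0551 = 0.1682

0.17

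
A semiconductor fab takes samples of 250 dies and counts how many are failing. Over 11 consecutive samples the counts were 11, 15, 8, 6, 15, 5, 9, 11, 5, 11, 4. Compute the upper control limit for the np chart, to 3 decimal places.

p̄ = Σdᵢ / (k·n) = 100 / (11 × 250) = 0.03636
UCL = np̄ + 3·√(np̄(1−p̄)) = 9.0909 + 3 × √(9.0909×0.96364) = 9.0909 + 3 × 2.9598 = 17.9703

17.970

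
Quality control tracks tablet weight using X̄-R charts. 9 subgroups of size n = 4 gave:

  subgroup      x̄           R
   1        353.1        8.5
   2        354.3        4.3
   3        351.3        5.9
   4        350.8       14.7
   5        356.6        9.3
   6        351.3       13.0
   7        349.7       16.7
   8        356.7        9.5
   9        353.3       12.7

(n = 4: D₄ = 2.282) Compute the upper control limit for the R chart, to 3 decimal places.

23.986

R̄ = (8.5 + 4.3 + 5.9 + 14.7 + 9.3 + 13.0 + 16.7 + 9.5 + 12.7) / 9 = 94.6000 / 9 = 10.5111
UCL_R = D₄·R̄ = 2.282 × 10.5111 = 23.9864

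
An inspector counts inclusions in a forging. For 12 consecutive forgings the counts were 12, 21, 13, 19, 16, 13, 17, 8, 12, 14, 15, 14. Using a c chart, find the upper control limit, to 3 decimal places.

25.924

c̄ = (12 + 21 + 13 + 19 + 16 + 13 + 17 + 8 + 12 + 14 + 15 + 14) / 12 = 174 / 12 = 14.5000
UCL = c̄ + 3√c̄ = 14.5000 + 3 × √14.5000 = 14.5000 + 3 × 3.8079 = 25.9237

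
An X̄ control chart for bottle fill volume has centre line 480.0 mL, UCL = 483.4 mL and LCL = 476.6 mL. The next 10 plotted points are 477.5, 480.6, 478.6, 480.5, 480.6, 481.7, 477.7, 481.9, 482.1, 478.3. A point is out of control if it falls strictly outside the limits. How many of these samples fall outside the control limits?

0

All 10 points lie within [476.6, 483.4].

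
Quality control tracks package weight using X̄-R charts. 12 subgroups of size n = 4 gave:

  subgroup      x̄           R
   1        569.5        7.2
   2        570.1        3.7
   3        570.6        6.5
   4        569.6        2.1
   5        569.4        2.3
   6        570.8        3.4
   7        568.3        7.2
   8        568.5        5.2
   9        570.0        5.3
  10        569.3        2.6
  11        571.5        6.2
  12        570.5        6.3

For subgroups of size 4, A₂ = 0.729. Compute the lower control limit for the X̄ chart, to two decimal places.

X̄̄ = (569.5 + 570.1 + 570.6 + 569.6 + 569.4 + 570.8 + 568.3 + 568.5 + 570.0 + 569.3 + 571.5 + 570.5) / 12 = 6838.1000 / 12 = 569.8417
R̄ = (7.2 + 3.7 + 6.5 + 2.1 + 2.3 + 3.4 + 7.2 + 5.2 + 5.3 + 2.6 + 6.2 + 6.3) / 12 = 58.0000 / 12 = 4.8333
LCL = X̄̄ − A₂·R̄ = 569.8417 − 0.729 × 4.8333 = 566.3182

566.32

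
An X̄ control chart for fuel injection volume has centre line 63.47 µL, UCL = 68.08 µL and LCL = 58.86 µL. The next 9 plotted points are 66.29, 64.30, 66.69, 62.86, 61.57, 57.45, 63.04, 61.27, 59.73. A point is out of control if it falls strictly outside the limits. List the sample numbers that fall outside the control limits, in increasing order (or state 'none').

Compare each point to [58.86, 68.08]: sample 6 = 57.45 < LCL.

6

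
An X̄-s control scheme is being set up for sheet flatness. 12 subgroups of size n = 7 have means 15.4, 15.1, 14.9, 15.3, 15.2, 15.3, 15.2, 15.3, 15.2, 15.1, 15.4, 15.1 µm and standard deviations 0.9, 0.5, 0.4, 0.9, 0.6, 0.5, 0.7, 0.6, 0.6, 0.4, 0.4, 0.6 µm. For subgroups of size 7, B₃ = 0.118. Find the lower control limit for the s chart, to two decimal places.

0.07

s̄ = (0.9 + 0.5 + 0.4 + 0.9 + 0.6 + 0.5 + 0.7 + 0.6 + 0.6 + 0.4 + 0.4 + 0.6) / 12 = 0.5917
LCL_s = B₃·s̄ = 0.118 × 0.5917 = 0.0698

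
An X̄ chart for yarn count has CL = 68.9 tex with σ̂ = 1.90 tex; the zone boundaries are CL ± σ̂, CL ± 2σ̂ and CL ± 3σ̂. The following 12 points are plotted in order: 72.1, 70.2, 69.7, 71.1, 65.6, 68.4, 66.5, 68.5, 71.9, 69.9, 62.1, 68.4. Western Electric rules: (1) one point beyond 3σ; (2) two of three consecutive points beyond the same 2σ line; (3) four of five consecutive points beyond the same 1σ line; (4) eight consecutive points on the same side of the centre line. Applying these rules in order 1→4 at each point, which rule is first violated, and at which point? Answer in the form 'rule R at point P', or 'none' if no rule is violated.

rule 1 at point 11

Zone of each point (C = within 1σ̂, B = 1σ̂–2σ̂, A = 2σ̂–3σ̂, * = beyond 3σ̂; sign = side of CL): 1:+B, 2:+C, 3:+C, 4:+B, 5:-B, 6:-C, 7:-B, 8:-C, 9:+B, 10:+C, 11:-*, 12:-C
Rule 1 (one point beyond the 3σ limits) is satisfied at point 11.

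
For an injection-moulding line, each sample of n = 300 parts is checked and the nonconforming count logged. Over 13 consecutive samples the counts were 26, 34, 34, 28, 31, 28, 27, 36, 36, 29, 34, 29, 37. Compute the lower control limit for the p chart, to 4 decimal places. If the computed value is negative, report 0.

0.0518

p̄ = Σdᵢ / (k·n) = 409 / (13 × 300) = 0.10487
LCL = p̄ − 3·√(p̄(1−p̄)/n) = 0.10487 − 3 × 0.01769 = 0.05180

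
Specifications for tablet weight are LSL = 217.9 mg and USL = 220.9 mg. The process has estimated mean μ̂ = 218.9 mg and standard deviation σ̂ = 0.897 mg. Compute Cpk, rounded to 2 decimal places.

0.37

Cpu = (USL − μ̂) / (3σ̂) = (220.9 − 218.9) / (3 × 0.897) = 0.7432; Cpl = (μ̂ − LSL) / (3σ̂) = (218.9 − 217.9) / (3 × 0.897) = 0.3716; Cpk = min(Cpu, Cpl) = 0.3716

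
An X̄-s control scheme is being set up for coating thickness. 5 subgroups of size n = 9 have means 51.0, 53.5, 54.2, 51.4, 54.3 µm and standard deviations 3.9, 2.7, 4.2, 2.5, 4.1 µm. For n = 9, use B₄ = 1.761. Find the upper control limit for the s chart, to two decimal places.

s̄ = (3.9 + 2.7 + 4.2 + 2.5 + 4.1) / 5 = 3.4800
UCL_s = B₄·s̄ = 1.761 × 3.4800 = 6.1283

6.13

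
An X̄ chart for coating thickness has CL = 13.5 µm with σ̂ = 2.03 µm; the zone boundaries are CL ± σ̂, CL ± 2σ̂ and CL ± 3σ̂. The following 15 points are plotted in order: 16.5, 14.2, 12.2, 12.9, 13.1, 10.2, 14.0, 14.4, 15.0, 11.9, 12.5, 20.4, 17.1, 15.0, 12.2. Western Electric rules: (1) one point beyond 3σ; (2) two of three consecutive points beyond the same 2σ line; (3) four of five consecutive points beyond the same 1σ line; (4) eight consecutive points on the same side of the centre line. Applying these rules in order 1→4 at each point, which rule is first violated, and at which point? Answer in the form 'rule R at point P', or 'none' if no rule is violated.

Zone of each point (C = within 1σ̂, B = 1σ̂–2σ̂, A = 2σ̂–3σ̂, * = beyond 3σ̂; sign = side of CL): 1:+B, 2:+C, 3:-C, 4:-C, 5:-C, 6:-B, 7:+C, 8:+C, 9:+C, 10:-C, 11:-C, 12:+*, 13:+B, 14:+C, 15:-C
Rule 1 (one point beyond the 3σ limits) is satisfied at point 12.

rule 1 at point 12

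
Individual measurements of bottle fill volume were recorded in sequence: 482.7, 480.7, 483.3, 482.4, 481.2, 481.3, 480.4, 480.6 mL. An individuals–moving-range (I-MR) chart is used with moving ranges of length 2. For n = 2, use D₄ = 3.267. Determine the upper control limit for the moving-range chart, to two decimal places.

3.69

Moving ranges: 2.0, 2.6, 0.9, 1.2, 0.1, 0.9, 0.2; M̄R̄ = 7.9000 / 7 = 1.1286
UCL_MR = D₄·M̄R̄ = 3.267 × 1.1286 = 3.6870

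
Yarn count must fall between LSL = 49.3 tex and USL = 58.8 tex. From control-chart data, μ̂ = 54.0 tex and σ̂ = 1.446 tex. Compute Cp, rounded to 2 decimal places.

Cp = (USL − LSL) / (6σ̂) = (58.8 − 49.3) / (6 × 1.446) = 9.5000 / 8.6760 = 1.0950

1.09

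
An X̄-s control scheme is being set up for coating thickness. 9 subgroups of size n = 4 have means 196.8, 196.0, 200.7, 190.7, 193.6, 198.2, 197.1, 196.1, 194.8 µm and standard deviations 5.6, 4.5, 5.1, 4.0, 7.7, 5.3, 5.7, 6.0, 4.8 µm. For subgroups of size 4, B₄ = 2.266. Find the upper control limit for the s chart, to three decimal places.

12.262

s̄ = (5.6 + 4.5 + 5.1 + 4.0 + 7.7 + 5.3 + 5.7 + 6.0 + 4.8) / 9 = 5.4111
UCL_s = B₄·s̄ = 2.266 × 5.4111 = 12.2616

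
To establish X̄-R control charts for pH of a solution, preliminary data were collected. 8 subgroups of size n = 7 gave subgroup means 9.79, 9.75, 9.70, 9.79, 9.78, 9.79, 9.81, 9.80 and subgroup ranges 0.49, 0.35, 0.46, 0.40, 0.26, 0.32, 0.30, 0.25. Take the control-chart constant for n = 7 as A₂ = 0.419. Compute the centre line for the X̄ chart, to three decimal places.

X̄̄ = (9.79 + 9.75 + 9.70 + 9.79 + 9.78 + 9.79 + 9.81 + 9.80) / 8 = 78.2100 / 8 = 9.7762
CL = X̄̄ = 9.7762

9.776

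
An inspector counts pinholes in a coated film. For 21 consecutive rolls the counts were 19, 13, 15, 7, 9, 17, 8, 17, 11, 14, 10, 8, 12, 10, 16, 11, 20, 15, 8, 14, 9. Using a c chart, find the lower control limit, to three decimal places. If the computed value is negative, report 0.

c̄ = (19 + 13 + 15 + 7 + 9 + 17 + 8 + 17 + 11 + 14 + 10 + 8 + 12 + 10 + 16 + 11 + 20 + 15 + 8 + 14 + 9) / 21 = 263 / 21 = 12.5238
LCL = c̄ − 3√c̄ = 12.5238 − 3 × 3.5389 = 1.9071

1.907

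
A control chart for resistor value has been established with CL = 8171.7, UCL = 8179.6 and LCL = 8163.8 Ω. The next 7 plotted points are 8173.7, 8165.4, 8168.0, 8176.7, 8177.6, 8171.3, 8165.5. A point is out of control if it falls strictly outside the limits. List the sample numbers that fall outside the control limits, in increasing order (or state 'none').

none

All 7 points lie within [8163.8, 8179.6].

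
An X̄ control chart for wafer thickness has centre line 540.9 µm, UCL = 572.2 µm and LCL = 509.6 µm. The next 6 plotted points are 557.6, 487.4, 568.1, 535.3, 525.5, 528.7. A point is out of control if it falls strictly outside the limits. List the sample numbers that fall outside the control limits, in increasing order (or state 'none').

2

Compare each point to [509.6, 572.2]: sample 2 = 487.4 < LCL.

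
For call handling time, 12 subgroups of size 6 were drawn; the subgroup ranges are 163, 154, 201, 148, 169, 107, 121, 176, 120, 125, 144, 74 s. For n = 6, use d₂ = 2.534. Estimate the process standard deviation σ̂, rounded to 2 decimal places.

R̄ = (163 + 154 + 201 + 148 + 169 + 107 + 121 + 176 + 120 + 125 + 144 + 74) / 12 = 141.8333
σ̂ = R̄ / d₂ = 141.8333 / 2.534 = 55.9721

55.97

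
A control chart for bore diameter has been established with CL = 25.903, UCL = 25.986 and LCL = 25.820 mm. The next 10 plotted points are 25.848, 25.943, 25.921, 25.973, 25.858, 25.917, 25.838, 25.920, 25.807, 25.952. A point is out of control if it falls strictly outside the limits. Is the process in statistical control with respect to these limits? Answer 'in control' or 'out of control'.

Compare each point to [25.820, 25.986]: sample 9 = 25.807 < LCL.

out of control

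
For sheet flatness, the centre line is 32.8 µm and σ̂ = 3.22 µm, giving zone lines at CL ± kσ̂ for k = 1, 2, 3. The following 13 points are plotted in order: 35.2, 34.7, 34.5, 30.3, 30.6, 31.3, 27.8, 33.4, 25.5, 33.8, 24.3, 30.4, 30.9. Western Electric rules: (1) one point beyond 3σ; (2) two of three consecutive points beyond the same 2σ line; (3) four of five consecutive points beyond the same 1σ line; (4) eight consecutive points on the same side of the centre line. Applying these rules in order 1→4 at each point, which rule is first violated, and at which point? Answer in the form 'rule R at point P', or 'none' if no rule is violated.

rule 2 at point 11

Zone of each point (C = within 1σ̂, B = 1σ̂–2σ̂, A = 2σ̂–3σ̂, * = beyond 3σ̂; sign = side of CL): 1:+C, 2:+C, 3:+C, 4:-C, 5:-C, 6:-C, 7:-B, 8:+C, 9:-A, 10:+C, 11:-A, 12:-C, 13:-C
Rule 2 (two of three consecutive points beyond the same 2σ limit) is satisfied at point 11.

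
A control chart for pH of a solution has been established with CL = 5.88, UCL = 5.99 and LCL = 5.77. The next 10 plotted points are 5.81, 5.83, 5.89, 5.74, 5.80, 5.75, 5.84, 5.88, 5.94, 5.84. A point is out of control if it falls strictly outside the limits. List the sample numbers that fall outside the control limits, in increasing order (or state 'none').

Compare each point to [5.77, 5.99]: sample 4 = 5.74 < LCL; sample 6 = 5.75 < LCL.

4, 6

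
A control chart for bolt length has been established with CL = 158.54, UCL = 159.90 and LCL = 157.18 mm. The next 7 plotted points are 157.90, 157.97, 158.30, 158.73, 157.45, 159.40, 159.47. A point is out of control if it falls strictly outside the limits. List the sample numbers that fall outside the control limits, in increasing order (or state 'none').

All 7 points lie within [157.18, 159.90].

none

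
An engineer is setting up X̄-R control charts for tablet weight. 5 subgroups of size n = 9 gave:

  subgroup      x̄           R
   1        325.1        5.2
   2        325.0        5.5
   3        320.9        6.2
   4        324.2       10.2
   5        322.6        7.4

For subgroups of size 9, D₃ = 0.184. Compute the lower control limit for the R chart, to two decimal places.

R̄ = (5.2 + 5.5 + 6.2 + 10.2 + 7.4) / 5 = 34.5000 / 5 = 6.9000
LCL_R = D₃·R̄ = 0.184 × 6.9000 = 1.2696

1.27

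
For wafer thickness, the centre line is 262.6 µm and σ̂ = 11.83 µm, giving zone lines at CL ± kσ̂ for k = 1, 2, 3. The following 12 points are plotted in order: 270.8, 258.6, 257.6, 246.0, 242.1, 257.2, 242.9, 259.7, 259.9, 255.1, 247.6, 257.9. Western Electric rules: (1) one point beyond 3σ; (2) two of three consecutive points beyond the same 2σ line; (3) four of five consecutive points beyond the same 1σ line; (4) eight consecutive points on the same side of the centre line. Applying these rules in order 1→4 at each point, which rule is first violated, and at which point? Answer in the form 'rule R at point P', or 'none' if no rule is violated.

rule 4 at point 9

Zone of each point (C = within 1σ̂, B = 1σ̂–2σ̂, A = 2σ̂–3σ̂, * = beyond 3σ̂; sign = side of CL): 1:+C, 2:-C, 3:-C, 4:-B, 5:-B, 6:-C, 7:-B, 8:-C, 9:-C, 10:-C, 11:-B, 12:-C
Rule 4 (eight consecutive points on the same side of the centre line) is satisfied at point 9.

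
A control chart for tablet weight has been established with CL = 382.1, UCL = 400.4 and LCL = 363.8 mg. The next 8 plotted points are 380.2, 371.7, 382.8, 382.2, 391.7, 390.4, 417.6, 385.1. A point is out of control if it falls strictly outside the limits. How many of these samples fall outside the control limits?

Compare each point to [363.8, 400.4]: sample 7 = 417.6 > UCL.

1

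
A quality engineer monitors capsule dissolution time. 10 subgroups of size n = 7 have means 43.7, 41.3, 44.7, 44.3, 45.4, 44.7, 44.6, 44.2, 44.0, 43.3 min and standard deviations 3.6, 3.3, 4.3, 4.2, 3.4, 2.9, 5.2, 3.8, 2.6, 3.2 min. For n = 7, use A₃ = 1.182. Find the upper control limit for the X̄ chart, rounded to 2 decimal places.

X̄̄ = (43.7 + 41.3 + 44.7 + 44.3 + 45.4 + 44.7 + 44.6 + 44.2 + 44.0 + 43.3) / 10 = 44.0200
s̄ = (3.6 + 3.3 + 4.3 + 4.2 + 3.4 + 2.9 + 5.2 + 3.8 + 2.6 + 3.2) / 10 = 3.6500
UCL = X̄̄ + A₃·s̄ = 44.0200 + 1.182 × 3.6500 = 48.3343

48.33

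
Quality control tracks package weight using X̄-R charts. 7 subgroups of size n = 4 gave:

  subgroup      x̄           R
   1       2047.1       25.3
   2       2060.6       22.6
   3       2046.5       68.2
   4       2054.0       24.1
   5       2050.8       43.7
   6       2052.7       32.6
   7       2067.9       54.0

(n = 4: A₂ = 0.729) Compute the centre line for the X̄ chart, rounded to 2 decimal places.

X̄̄ = (2047.1 + 2060.6 + 2046.5 + 2054.0 + 2050.8 + 2052.7 + 2067.9) / 7 = 14379.6000 / 7 = 2054.2286
CL = X̄̄ = 2054.2286

2054.23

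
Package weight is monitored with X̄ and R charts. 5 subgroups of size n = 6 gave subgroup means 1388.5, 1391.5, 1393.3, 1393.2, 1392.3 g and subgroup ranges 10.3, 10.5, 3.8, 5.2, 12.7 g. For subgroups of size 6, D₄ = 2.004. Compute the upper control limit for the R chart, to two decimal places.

17.03

R̄ = (10.3 + 10.5 + 3.8 + 5.2 + 12.7) / 5 = 42.5000 / 5 = 8.5000
UCL_R = D₄·R̄ = 2.004 × 8.5000 = 17.0340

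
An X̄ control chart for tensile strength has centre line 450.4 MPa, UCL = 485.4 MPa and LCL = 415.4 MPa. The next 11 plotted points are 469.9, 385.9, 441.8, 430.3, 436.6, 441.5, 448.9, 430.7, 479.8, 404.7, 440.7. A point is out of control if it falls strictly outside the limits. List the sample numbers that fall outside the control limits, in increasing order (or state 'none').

Compare each point to [415.4, 485.4]: sample 2 = 385.9 < LCL; sample 10 = 404.7 < LCL.

2, 10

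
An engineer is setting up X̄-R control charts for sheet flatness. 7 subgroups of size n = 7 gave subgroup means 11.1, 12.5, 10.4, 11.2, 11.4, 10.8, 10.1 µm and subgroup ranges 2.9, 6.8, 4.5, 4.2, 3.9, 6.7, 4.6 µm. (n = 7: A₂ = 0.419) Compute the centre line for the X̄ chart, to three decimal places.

11.071

X̄̄ = (11.1 + 12.5 + 10.4 + 11.2 + 11.4 + 10.8 + 10.1) / 7 = 77.5000 / 7 = 11.0714
CL = X̄̄ = 11.0714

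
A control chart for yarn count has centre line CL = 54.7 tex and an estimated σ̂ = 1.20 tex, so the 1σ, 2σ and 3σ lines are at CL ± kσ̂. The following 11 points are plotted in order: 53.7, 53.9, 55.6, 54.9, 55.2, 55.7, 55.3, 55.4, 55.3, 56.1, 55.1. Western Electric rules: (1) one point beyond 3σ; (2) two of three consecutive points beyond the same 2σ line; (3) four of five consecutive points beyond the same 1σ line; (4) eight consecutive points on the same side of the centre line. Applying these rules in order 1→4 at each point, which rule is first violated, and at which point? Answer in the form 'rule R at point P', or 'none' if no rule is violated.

Zone of each point (C = within 1σ̂, B = 1σ̂–2σ̂, A = 2σ̂–3σ̂, * = beyond 3σ̂; sign = side of CL): 1:-C, 2:-C, 3:+C, 4:+C, 5:+C, 6:+C, 7:+C, 8:+C, 9:+C, 10:+B, 11:+C
Rule 4 (eight consecutive points on the same side of the centre line) is satisfied at point 10.

rule 4 at point 10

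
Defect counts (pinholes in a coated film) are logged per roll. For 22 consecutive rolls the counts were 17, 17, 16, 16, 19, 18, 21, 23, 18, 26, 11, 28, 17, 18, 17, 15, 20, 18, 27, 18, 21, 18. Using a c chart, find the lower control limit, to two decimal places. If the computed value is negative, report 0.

c̄ = (17 + 17 + 16 + 16 + 19 + 18 + 21 + 23 + 18 + 26 + 11 + 28 + 17 + 18 + 17 + 15 + 20 + 18 + 27 + 18 + 21 + 18) / 22 = 419 / 22 = 19.0455
LCL = c̄ − 3√c̄ = 19.0455 − 3 × 4.3641 = 5.9531

5.95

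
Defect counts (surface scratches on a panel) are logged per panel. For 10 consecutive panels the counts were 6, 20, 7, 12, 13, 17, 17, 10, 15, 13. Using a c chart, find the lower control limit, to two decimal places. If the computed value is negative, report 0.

c̄ = (6 + 20 + 7 + 12 + 13 + 17 + 17 + 10 + 15 + 13) / 10 = 130 / 10 = 13.0000
LCL = c̄ − 3√c̄ = 13.0000 − 3 × 3.6056 = 2.1833

2.18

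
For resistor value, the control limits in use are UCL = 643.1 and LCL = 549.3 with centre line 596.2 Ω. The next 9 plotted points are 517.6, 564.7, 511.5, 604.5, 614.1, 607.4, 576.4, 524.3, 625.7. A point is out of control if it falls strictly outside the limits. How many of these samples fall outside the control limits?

Compare each point to [549.3, 643.1]: sample 1 = 517.6 < LCL; sample 3 = 511.5 < LCL; sample 8 = 524.3 < LCL.

3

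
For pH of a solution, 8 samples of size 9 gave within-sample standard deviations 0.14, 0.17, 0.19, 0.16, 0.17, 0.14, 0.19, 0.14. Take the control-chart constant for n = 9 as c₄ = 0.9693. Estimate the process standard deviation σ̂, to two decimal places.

s̄ = (0.14 + 0.17 + 0.19 + 0.16 + 0.17 + 0.14 + 0.19 + 0.14) / 8 = 0.1625
σ̂ = s̄ / c₄ = 0.1625 / 0.9693 = 0.1676

0.17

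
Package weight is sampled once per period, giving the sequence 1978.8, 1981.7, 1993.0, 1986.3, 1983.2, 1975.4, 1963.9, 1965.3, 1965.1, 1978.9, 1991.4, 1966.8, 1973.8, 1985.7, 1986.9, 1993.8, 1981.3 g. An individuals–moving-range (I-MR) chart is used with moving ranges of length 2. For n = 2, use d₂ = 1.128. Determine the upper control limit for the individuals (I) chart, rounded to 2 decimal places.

2001.98

X̄ = (1978.8 + 1981.7 + 1993.0 + 1986.3 + 1983.2 + 1975.4 + 1963.9 + 1965.3 + 1965.1 + 1978.9 + 1991.4 + 1966.8 + 1973.8 + 1985.7 + 1986.9 + 1993.8 + 1981.3) / 17 = 1979.4882
Moving ranges: 2.9, 11.3, 6.7, 3.1, 7.8, 11.5, 1.4, 0.2, 13.8, 12.5, 24.6, 7.0, 11.9, 1.2, 6.9, 12.5; M̄R̄ = 135.3000 / 16 = 8.4563
UCL = X̄ + 3·M̄R̄/d₂ = 1979.4882 + 3 × 8.4563 / 1.128 = 2001.9783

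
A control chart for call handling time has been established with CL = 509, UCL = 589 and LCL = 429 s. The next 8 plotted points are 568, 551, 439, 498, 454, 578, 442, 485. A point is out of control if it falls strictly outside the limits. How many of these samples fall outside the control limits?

0

All 8 points lie within [429, 589].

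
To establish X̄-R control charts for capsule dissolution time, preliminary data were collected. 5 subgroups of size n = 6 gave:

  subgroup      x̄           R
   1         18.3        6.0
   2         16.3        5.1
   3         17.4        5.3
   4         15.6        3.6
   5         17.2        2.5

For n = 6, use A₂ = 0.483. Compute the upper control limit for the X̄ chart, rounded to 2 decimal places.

19.13

X̄̄ = (18.3 + 16.3 + 17.4 + 15.6 + 17.2) / 5 = 84.8000 / 5 = 16.9600
R̄ = (6.0 + 5.1 + 5.3 + 3.6 + 2.5) / 5 = 22.5000 / 5 = 4.5000
UCL = X̄̄ + A₂·R̄ = 16.9600 + 0.483 × 4.5000 = 19.1335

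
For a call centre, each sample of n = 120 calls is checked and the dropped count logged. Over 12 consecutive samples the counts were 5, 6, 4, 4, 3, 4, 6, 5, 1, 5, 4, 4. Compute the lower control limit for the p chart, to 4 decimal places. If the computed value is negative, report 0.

0.0000

p̄ = Σdᵢ / (k·n) = 51 / (12 × 120) = 0.03542
LCL = p̄ − 3·√(p̄(1−p̄)/n) = 0.03542 − 3 × 0.01687 = -0.01520 → 0 (negative, so LCL = 0)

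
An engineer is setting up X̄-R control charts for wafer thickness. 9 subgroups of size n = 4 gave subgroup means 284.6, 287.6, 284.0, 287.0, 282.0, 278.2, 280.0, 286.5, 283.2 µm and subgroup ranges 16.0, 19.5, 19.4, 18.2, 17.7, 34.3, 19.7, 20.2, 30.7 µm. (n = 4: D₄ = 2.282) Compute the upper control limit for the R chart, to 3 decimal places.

R̄ = (16.0 + 19.5 + 19.4 + 18.2 + 17.7 + 34.3 + 19.7 + 20.2 + 30.7) / 9 = 195.7000 / 9 = 21.7444
UCL_R = D₄·R̄ = 2.282 × 21.7444 = 49.6208

49.621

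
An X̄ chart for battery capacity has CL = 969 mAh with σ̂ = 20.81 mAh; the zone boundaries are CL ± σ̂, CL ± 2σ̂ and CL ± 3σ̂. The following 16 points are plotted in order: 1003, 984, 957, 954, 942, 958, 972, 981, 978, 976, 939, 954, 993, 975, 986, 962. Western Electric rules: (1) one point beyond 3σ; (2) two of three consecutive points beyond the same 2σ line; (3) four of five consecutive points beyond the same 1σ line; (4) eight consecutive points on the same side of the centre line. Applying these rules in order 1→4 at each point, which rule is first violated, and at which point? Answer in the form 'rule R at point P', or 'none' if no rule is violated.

none

Zone of each point (C = within 1σ̂, B = 1σ̂–2σ̂, A = 2σ̂–3σ̂, * = beyond 3σ̂; sign = side of CL): 1:+B, 2:+C, 3:-C, 4:-C, 5:-B, 6:-C, 7:+C, 8:+C, 9:+C, 10:+C, 11:-B, 12:-C, 13:+B, 14:+C, 15:+C, 16:-C
No rule fires across all 16 points.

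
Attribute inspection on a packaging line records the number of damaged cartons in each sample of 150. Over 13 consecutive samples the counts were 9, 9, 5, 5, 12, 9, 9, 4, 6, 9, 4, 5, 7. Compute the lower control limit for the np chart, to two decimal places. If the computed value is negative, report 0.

p̄ = Σdᵢ / (k·n) = 93 / (13 × 150) = 0.04769
LCL = np̄ − 3·√(np̄(1−p̄)) = 7.1538 − 3 × 2.6101 = -0.6765 → 0 (negative, so LCL = 0)

0.00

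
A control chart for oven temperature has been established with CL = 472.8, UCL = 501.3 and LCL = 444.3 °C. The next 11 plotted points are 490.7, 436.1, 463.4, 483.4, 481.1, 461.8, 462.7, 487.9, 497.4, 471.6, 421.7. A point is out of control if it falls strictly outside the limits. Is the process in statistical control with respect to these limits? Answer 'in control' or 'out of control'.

out of control

Compare each point to [444.3, 501.3]: sample 2 = 436.1 < LCL; sample 11 = 421.7 < LCL.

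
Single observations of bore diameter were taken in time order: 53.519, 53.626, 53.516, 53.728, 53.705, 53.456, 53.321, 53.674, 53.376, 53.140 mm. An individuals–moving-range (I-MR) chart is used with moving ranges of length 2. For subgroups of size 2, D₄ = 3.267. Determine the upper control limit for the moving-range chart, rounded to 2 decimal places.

Moving ranges: 0.107, 0.110, 0.212, 0.023, 0.249, 0.135, 0.353, 0.298, 0.236; M̄R̄ = 1.7230 / 9 = 0.1914
UCL_MR = D₄·M̄R̄ = 3.267 × 0.1914 = 0.6254

0.63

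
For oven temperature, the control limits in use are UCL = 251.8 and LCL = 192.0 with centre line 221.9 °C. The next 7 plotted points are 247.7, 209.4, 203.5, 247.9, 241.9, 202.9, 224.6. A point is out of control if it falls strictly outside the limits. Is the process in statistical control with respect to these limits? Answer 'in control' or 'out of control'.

in control

All 7 points lie within [192.0, 251.8].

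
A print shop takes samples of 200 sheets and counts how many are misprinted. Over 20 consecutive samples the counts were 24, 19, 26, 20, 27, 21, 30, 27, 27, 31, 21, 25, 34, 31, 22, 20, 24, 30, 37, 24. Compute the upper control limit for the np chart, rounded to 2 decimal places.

p̄ = Σdᵢ / (k·n) = 520 / (20 × 200) = 0.13000
UCL = np̄ + 3·√(np̄(1−p̄)) = 26.0000 + 3 × √(26.0000×0.87000) = 26.0000 + 3 × 4.7560 = 40.2681

40.27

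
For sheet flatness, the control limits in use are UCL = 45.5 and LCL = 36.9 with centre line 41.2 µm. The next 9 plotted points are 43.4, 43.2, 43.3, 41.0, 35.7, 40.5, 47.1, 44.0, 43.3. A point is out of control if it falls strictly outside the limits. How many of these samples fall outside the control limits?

2

Compare each point to [36.9, 45.5]: sample 5 = 35.7 < LCL; sample 7 = 47.1 > UCL.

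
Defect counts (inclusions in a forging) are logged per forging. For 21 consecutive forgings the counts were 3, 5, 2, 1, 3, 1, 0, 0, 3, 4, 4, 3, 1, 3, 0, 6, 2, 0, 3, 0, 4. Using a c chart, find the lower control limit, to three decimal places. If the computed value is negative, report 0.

c̄ = (3 + 5 + 2 + 1 + 3 + 1 + 0 + 0 + 3 + 4 + 4 + 3 + 1 + 3 + 0 + 6 + 2 + 0 + 3 + 0 + 4) / 21 = 48 / 21 = 2.2857
LCL = c̄ − 3√c̄ = 2.2857 − 3 × 1.5119 = -2.2499 → 0 (cannot be negative)

0.000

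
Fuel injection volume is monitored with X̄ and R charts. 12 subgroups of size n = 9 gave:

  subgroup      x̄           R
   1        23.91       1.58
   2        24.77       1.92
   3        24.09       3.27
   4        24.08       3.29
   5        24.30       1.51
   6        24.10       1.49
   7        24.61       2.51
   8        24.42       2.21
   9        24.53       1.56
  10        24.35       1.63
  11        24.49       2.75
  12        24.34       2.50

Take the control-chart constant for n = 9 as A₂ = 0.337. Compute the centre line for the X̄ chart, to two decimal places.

24.33

X̄̄ = (23.91 + 24.77 + 24.09 + 24.08 + 24.30 + 24.10 + 24.61 + 24.42 + 24.53 + 24.35 + 24.49 + 24.34) / 12 = 291.9900 / 12 = 24.3325
CL = X̄̄ = 24.3325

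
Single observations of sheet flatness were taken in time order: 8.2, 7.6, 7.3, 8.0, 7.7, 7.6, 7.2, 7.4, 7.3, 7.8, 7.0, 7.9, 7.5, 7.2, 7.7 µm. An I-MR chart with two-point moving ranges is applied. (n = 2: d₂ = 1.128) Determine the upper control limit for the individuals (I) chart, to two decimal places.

X̄ = (8.2 + 7.6 + 7.3 + 8.0 + 7.7 + 7.6 + 7.2 + 7.4 + 7.3 + 7.8 + 7.0 + 7.9 + 7.5 + 7.2 + 7.7) / 15 = 7.5600
Moving ranges: 0.6, 0.3, 0.7, 0.3, 0.1, 0.4, 0.2, 0.1, 0.5, 0.8, 0.9, 0.4, 0.3, 0.5; M̄R̄ = 6.1000 / 14 = 0.4357
UCL = X̄ + 3·M̄R̄/d₂ = 7.5600 + 3 × 0.4357 / 1.128 = 8.7188

8.72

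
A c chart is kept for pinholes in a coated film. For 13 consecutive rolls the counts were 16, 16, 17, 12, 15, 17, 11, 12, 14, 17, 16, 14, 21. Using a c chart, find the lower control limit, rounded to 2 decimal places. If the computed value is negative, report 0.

3.52

c̄ = (16 + 16 + 17 + 12 + 15 + 17 + 11 + 12 + 14 + 17 + 16 + 14 + 21) / 13 = 198 / 13 = 15.2308
LCL = c̄ − 3√c̄ = 15.2308 − 3 × 3.9027 = 3.5228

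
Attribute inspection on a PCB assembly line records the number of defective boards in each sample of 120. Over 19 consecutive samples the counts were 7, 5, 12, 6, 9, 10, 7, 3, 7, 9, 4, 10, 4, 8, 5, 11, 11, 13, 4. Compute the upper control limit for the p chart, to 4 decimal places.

0.1304

p̄ = Σdᵢ / (k·n) = 145 / (19 × 120) = 0.06360
UCL = p̄ + 3·√(p̄(1−p̄)/n) = 0.06360 + 3 × √(0.06360×0.93640/120) = 0.06360 + 3 × 0.02228 = 0.13043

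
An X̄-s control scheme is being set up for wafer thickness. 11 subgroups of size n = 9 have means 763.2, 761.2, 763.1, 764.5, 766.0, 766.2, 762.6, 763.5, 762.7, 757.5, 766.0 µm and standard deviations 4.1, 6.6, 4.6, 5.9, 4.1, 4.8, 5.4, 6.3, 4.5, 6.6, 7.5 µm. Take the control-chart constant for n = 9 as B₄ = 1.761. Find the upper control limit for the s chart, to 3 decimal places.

s̄ = (4.1 + 6.6 + 4.6 + 5.9 + 4.1 + 4.8 + 5.4 + 6.3 + 4.5 + 6.6 + 7.5) / 11 = 5.4909
UCL_s = B₄·s̄ = 1.761 × 5.4909 = 9.6695

9.669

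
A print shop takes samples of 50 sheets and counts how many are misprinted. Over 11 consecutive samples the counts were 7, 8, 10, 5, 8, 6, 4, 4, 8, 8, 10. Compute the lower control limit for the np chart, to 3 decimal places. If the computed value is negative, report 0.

p̄ = Σdᵢ / (k·n) = 78 / (11 × 50) = 0.14182
LCL = np̄ − 3·√(np̄(1−p̄)) = 7.0909 − 3 × 2.4668 = -0.3096 → 0 (negative, so LCL = 0)

0.000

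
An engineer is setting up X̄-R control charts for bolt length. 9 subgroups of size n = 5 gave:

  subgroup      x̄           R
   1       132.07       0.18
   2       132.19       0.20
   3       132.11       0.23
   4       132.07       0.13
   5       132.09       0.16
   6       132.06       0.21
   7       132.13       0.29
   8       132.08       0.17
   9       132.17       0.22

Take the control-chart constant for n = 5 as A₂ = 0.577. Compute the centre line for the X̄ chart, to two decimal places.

132.11

X̄̄ = (132.07 + 132.19 + 132.11 + 132.07 + 132.09 + 132.06 + 132.13 + 132.08 + 132.17) / 9 = 1188.9700 / 9 = 132.1078
CL = X̄̄ = 132.1078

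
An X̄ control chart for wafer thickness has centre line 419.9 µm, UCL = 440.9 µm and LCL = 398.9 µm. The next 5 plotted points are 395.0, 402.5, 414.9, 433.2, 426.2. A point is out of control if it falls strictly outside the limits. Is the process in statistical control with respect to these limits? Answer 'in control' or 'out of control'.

out of control

Compare each point to [398.9, 440.9]: sample 1 = 395.0 < LCL.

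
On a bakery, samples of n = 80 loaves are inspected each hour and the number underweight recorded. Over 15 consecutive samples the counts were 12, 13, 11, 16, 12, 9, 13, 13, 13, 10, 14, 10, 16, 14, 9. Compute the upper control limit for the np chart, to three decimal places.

22.023

p̄ = Σdᵢ / (k·n) = 185 / (15 × 80) = 0.15417
UCL = np̄ + 3·√(np̄(1−p̄)) = 12.3333 + 3 × √(12.3333×0.84583) = 12.3333 + 3 × 3.2299 = 22.0229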